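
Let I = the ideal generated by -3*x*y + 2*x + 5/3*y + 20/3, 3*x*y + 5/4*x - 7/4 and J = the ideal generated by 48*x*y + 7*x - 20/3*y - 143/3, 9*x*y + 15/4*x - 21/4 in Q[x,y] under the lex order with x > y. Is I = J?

Equality of ideals is decidable: compute both reduced Gröbner bases (unique for the ordering) and check whether they agree.
Buchberger on the first generating set:
f_1 = -3*x*y + 2*x + 5/3*y + 20/3, LT = x*y.
f_2 = 3*x*y + 5/4*x - 7/4, LT = x*y.

S(f_1,f_2): lcm = x*y. S = -13/12*x - 5/9*y - 59/36.
  leading term x: no divisor's leading term divides it; move -13/12*x to the remainder.
  leading term y: no divisor's leading term divides it; move -5/9*y to the remainder.
  leading term 1: no divisor's leading term divides it; move -59/36 to the remainder.
  remainder -13/12*x - 5/9*y - 59/36 ≠ 0; add g_3 = -13/12*x - 5/9*y - 59/36 to the basis.

S(f_1,g_3): lcm = x*y. S = -2/3*x - 20/39*y**2 - 242/117*y - 20/9.
  leading term x: subtract (8/13)·g_3 from -2/3*x - 20/39*y**2 - 242/117*y - 20/9 → -20/39*y**2 - 202/117*y - 142/117
  leading term y**2: no divisor's leading term divides it; move -20/39*y**2 to the remainder.
  leading term y: no divisor's leading term divides it; move -202/117*y to the remainder.
  leading term 1: no divisor's leading term divides it; move -142/117 to the remainder.
  remainder -20/39*y**2 - 202/117*y - 142/117 ≠ 0; add g_4 = -20/39*y**2 - 202/117*y - 142/117 to the basis.

The other S-polynomials (S(f_2,g_3), S(f_1,g_4), S(f_2,g_4), S(g_3,g_4)) all reduce to 0 modulo the current basis, so we have a Gröbner basis.
Inter-reduce: drop elements whose leading term is divisible by another's, tail-reduce, and make monic.
Reduced Gröbner basis: {x + 20/39*y + 59/39, y**2 + 101/30*y + 71/30}.

Buchberger on the second generating set:
h_1 = 48*x*y + 7*x - 20/3*y - 143/3, LT = x*y.
h_2 = 9*x*y + 15/4*x - 21/4, LT = x*y.

S(h_1,h_2): lcm = x*y. S = -13/48*x - 5/36*y - 59/144.
  leading term x: no divisor's leading term divides it; move -13/48*x to the remainder.
  leading term y: no divisor's leading term divides it; move -5/36*y to the remainder.
  leading term 1: no divisor's leading term divides it; move -59/144 to the remainder.
  remainder -13/48*x - 5/36*y - 59/144 ≠ 0; add k_3 = -13/48*x - 5/36*y - 59/144 to the basis.

S(h_1,k_3): lcm = x*y. S = 7/48*x - 20/39*y**2 - 773/468*y - 143/144.
  leading term x: subtract (-7/13)·k_3 from 7/48*x - 20/39*y**2 - 773/468*y - 143/144 → -20/39*y**2 - 202/117*y - 142/117
  leading term y**2: no divisor's leading term divides it; move -20/39*y**2 to the remainder.
  leading term y: no divisor's leading term divides it; move -202/117*y to the remainder.
  leading term 1: no divisor's leading term divides it; move -142/117 to the remainder.
  remainder -20/39*y**2 - 202/117*y - 142/117 ≠ 0; add k_4 = -20/39*y**2 - 202/117*y - 142/117 to the basis.

The other S-polynomials (S(h_2,k_3), S(h_1,k_4), S(h_2,k_4), S(k_3,k_4)) all reduce to 0 modulo the current basis, so we have a Gröbner basis.
Inter-reduce: drop elements whose leading term is divisible by another's, tail-reduce, and make monic.
Reduced Gröbner basis: {x + 20/39*y + 59/39, y**2 + 101/30*y + 71/30}.

The two bases agree; hence the ideals are identical.
The choice of monomial ordering does not affect the verdict — as long as both bases are computed under the same ordering, their equality decides ideal equality.

Yes, the ideals are equal.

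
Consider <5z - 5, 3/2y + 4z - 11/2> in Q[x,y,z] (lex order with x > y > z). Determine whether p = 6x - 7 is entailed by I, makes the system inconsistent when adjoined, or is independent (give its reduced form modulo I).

First compute the reduced Gröbner basis of I by Buchberger's algorithm.
f_1 = 5z - 5, LT = z.
f_2 = 3/2y + 4z - 11/2, LT = y.

The S-polynomials (S(f_1,f_2)) all reduce to 0 modulo the current basis, so we have a Gröbner basis.
Inter-reduce: drop elements whose leading term is divisible by another's, tail-reduce, and make monic.
Reduced Gröbner basis: {y - 1, z - 1}.
Label its elements g_1 = y - 1, g_2 = z - 1.

Reduce p = 6x - 7 modulo G:
  leading term x: no divisor's leading term divides it; move 6x to the remainder.
  leading term 1: no divisor's leading term divides it; move -7 to the remainder.
  normal form = 6x - 7.
The normal form is nonzero, so p ∉ I. Since p minus its normal form lies in I, I + (p) = I + (r) where r = 6x - 7; decide whether this ideal is the whole ring.
Run Buchberger on G together with r (pairs among the g_i already reduce to 0 since G is a Gröbner basis):
g_1 = y - 1, LT = y.
g_2 = z - 1, LT = z.
r = 6x - 7, LT = x.

The S-polynomials (S(g_1,g_2), S(g_1,r), S(g_2,r)) all reduce to 0 modulo the current basis, so we have a Gröbner basis.
Inter-reduce: drop elements whose leading term is divisible by another's, tail-reduce, and make monic.
Reduced Gröbner basis: {x - 7/6, y - 1, z - 1}.
The reduced Gröbner basis of I + (p) is {x - 7/6, y - 1, z - 1} ≠ {1}, a proper ideal, so the enlarged system stays consistent: p is independent of I, with normal form 6x - 7.

Ideal membership is decidable via reduction modulo a Gröbner basis.

6x - 7 is independent of I; its normal form modulo I is 6x - 7.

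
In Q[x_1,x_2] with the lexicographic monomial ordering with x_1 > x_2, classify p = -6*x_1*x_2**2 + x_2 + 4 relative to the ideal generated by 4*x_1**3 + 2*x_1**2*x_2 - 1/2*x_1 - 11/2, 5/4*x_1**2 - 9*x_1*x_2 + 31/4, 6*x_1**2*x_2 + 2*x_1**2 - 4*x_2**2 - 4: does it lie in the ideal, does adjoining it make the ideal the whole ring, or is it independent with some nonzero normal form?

First compute the reduced Gröbner basis of I by Buchberger's algorithm.
f_1 = 4*x_1**3 + 2*x_1**2*x_2 - 1/2*x_1 - 11/2, LT = x_1**3.
f_2 = 5/4*x_1**2 - 9*x_1*x_2 + 31/4, LT = x_1**2.
f_3 = 6*x_1**2*x_2 + 2*x_1**2 - 4*x_2**2 - 4, LT = x_1**2*x_2.

S(f_1,f_2): lcm = x_1**3. S = 77/10*x_1**2*x_2 - 253/40*x_1 - 11/8.
  reduce S modulo (f_1, f_2, f_3):
  remainder 1386/25*x_1*x_2**2 - 253/40*x_1 - 2387/50*x_2 - 11/8 ≠ 0; add h_4 = 1386/25*x_1*x_2**2 - 253/40*x_1 - 2387/50*x_2 - 11/8 to the basis.

S(f_1,f_3): lcm = x_1**3*x_2. S = -1/3*x_1**3 + 1/2*x_1**2*x_2**2 + 2/3*x_1*x_2**2 - 1/8*x_1*x_2 + 2/3*x_1 - 11/8*x_2.
  reduce S modulo (f_1, f_2, f_3, h_4):
  remainder 2/7*x_1*x_2 + 181/216*x_1 - 269/378*x_2 - 89/216 ≠ 0; add h_5 = 2/7*x_1*x_2 + 181/216*x_1 - 269/378*x_2 - 89/216 to the basis.

S(f_2,f_3): lcm = x_1**2*x_2. S = -1/3*x_1**2 - 36/5*x_1*x_2**2 + 2/3*x_2**2 + 31/5*x_2 + 2/3.
  reduce S modulo (f_1, f_2, f_3, h_4, h_5):
  remainder 3917/630*x_1 + 2/3*x_2**2 - 269/45*x_2 - 571/630 ≠ 0; add h_6 = 3917/630*x_1 + 2/3*x_2**2 - 269/45*x_2 - 571/630 to the basis.

S(f_1,h_4): lcm = x_1**3*x_2**2. S = 115/1008*x_1**3 + 1/2*x_1**2*x_2**3 + 31/36*x_1**2*x_2 + 25/1008*x_1**2 - 1/8*x_1*x_2**2 - 11/8*x_2**2.
  reduce S modulo (f_1, f_2, f_3, h_4, h_5, h_6):
  remainder -5154167/3948336*x_2**2 + 2283041/2632224*x_2 + 494173/1128096 ≠ 0; add h_7 = -5154167/3948336*x_2**2 + 2283041/2632224*x_2 + 494173/1128096 to the basis.

S(f_2,h_4): lcm = x_1**2*x_2**2. S = 115/1008*x_1**2 - 36/5*x_1*x_2**3 + 31/36*x_1*x_2 + 25/1008*x_1 + 31/5*x_2**2.
  reduce S modulo (f_1, f_2, f_3, h_4, h_5, h_6, h_7):
  remainder -337610915/1298850084*x_2 + 337610915/1298850084 ≠ 0; add h_8 = -337610915/1298850084*x_2 + 337610915/1298850084 to the basis.

The other S-polynomials (S(f_3,h_4), S(f_1,h_5), S(f_2,h_5), S(f_3,h_5), S(h_4,h_5), S(f_1,h_6), S(f_2,h_6), S(f_3,h_6), S(h_4,h_6), S(h_5,h_6), S(f_1,h_7), S(f_2,h_7), S(f_3,h_7), S(h_4,h_7), S(h_5,h_7), S(h_6,h_7), S(f_1,h_8), S(f_2,h_8), S(f_3,h_8), S(h_4,h_8), S(h_5,h_8), S(h_6,h_8), S(h_7,h_8)) all reduce to 0 modulo the current basis, so we have a Gröbner basis.
Inter-reduce: drop elements whose leading term is divisible by another's, tail-reduce, and make monic.
Reduced Gröbner basis: {x_1 - 1, x_2 - 1}.
Label its elements g_1 = x_1 - 1, g_2 = x_2 - 1.

Reduce p = -6*x_1*x_2**2 + x_2 + 4 modulo G:
  leading term x_1*x_2**2: subtract (-6*x_2**2)·g_1 from -6*x_1*x_2**2 + x_2 + 4 → -6*x_2**2 + x_2 + 4
  leading term x_2**2: subtract (-6*x_2)·g_2 from -6*x_2**2 + x_2 + 4 → -5*x_2 + 4
  leading term x_2: subtract (-5)·g_2 from -5*x_2 + 4 → -1
  leading term 1: no divisor's leading term divides it; move -1 to the remainder.
  normal form = -1.
The normal form is nonzero, so p ∉ I. Since p minus its normal form lies in I, I + (p) = I + (r) where r = -1; decide whether this ideal is the whole ring.
Here r = -1 is a nonzero constant, hence a unit: 1 ∈ I + (p), the Gröbner basis of I + (p) is {1}, and the enlarged system has no common solution — adjoining p is inconsistent.

Ideal membership is decidable via reduction modulo a Gröbner basis.

Adjoining -6*x_1*x_2**2 + x_2 + 4 makes the ideal the whole ring: the system is inconsistent.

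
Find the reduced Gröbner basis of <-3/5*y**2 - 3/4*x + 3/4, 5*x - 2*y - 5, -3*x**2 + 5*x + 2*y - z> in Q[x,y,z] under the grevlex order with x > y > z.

f_1 = -3/5*y**2 - 3/4*x + 3/4, LT = y**2.
f_2 = 5*x - 2*y - 5, LT = x.
f_3 = -3*x**2 + 5*x + 2*y - z, LT = x**2.

S(f_2,f_3): lcm = x**2. S = -2/5*x*y + 2/3*x + 2/3*y - 1/3*z.
  leading term x*y: subtract (-2/25*y)·f_2 from -2/5*x*y + 2/3*x + 2/3*y - 1/3*z → -4/25*y**2 + 2/3*x + 4/15*y - 1/3*z
  leading term y**2: subtract (4/15)·f_1 from -4/25*y**2 + 2/3*x + 4/15*y - 1/3*z → 13/15*x + 4/15*y - 1/3*z - 1/5
  leading term x: subtract (13/75)·f_2 from 13/15*x + 4/15*y - 1/3*z - 1/5 → 46/75*y - 1/3*z + 2/3
  leading term y: no divisor's leading term divides it; move 46/75*y to the remainder.
  leading term z: no divisor's leading term divides it; move -1/3*z to the remainder.
  leading term 1: no divisor's leading term divides it; move 2/3 to the remainder.
  remainder 46/75*y - 1/3*z + 2/3 ≠ 0; add g_4 = 46/75*y - 1/3*z + 2/3 to the basis.

S(f_1,g_4): lcm = y**2. S = 25/46*y*z + 5/4*x - 25/23*y - 5/4.
  leading term y*z: subtract (1875/2116*z)·g_4 from 25/46*y*z + 5/4*x - 25/23*y - 5/4 → 625/2116*z**2 + 5/4*x - 25/23*y - 625/1058*z - 5/4
  leading term z**2: no divisor's leading term divides it; move 625/2116*z**2 to the remainder.
  leading term x: subtract (1/4)·f_2 from 5/4*x - 25/23*y - 625/1058*z - 5/4 → -27/46*y - 625/1058*z
  leading term y: subtract (-2025/2116)·g_4 from -27/46*y - 625/1058*z → -1925/2116*z + 675/1058
  leading term z: no divisor's leading term divides it; move -1925/2116*z to the remainder.
  leading term 1: no divisor's leading term divides it; move 675/1058 to the remainder.
  remainder 625/2116*z**2 - 1925/2116*z + 675/1058 ≠ 0; add g_5 = 625/2116*z**2 - 1925/2116*z + 675/1058 to the basis.

The other S-polynomials (S(f_1,f_2), S(f_1,f_3), S(f_2,g_4), S(f_3,g_4), S(f_1,g_5), S(f_2,g_5), S(f_3,g_5), S(g_4,g_5)) all reduce to 0 modulo the current basis, so we have a Gröbner basis.
Inter-reduce: drop elements whose leading term is divisible by another's, tail-reduce, and make monic.

G = {z**2 - 77/25*z + 54/25, x - 5/23*z - 13/23, y - 25/46*z + 25/23}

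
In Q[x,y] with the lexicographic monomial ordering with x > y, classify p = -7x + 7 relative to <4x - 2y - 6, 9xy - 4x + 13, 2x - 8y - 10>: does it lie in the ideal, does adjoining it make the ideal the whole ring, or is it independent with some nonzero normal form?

-7x + 7 lies in I (it reduces to 0).

First compute the reduced Gröbner basis of I by Buchberger's algorithm.
f_1 = 4x - 2y - 6, LT = x.
f_2 = 9xy - 4x + 13, LT = xy.
f_3 = 2x - 8y - 10, LT = x.

S(f_1,f_2): lcm = xy. S = \tfrac{4}{9}x - \tfrac{1}{2}y^{2} - \tfrac{3}{2}y - \tfrac{13}{9}.
  reduce S modulo (f_1, f_2, f_3):
  remainder -\tfrac{1}{2}y^{2} - \tfrac{23}{18}y - \tfrac{7}{9} ≠ 0; add h_4 = -\tfrac{1}{2}y^{2} - \tfrac{23}{18}y - \tfrac{7}{9} to the basis.

S(f_1,f_3): lcm = x. S = \tfrac{7}{2}y + \tfrac{7}{2}.
  reduce S modulo (f_1, f_2, f_3, h_4):
  remainder \tfrac{7}{2}y + \tfrac{7}{2} ≠ 0; add h_5 = \tfrac{7}{2}y + \tfrac{7}{2} to the basis.

The other S-polynomials (S(f_2,f_3), S(f_1,h_4), S(f_2,h_4), S(f_3,h_4), S(f_1,h_5), S(f_2,h_5), S(f_3,h_5), S(h_4,h_5)) all reduce to 0 modulo the current basis, so we have a Gröbner basis.
Inter-reduce: drop elements whose leading term is divisible by another's, tail-reduce, and make monic.
Reduced Gröbner basis: {x - 1, y + 1}.
Label its elements g_1 = x - 1, g_2 = y + 1.

Reduce p = -7x + 7 modulo G:
  leading term x: subtract (-7)·g_1 from -7x + 7 → 0
  normal form = 0.
Since the normal form is 0, p ∈ I.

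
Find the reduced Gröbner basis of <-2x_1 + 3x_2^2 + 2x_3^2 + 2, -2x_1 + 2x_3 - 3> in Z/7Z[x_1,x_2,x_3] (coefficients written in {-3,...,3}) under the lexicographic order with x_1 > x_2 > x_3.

The reduced Gröbner basis is the canonical form of the ideal for this ordering.

f_1 = -2x_1 + 3x_2^2 + 2x_3^2 + 2, LT = x_1.
f_2 = -2x_1 + 2x_3 - 3, LT = x_1.

S(f_1,f_2): lcm = x_1. S = 2x_2^2 - x_3^2 + x_3 + 1.
  leading term x_2^2: no divisor's leading term divides it; move 2x_2^2 to the remainder.
  leading term x_3^2: no divisor's leading term divides it; move -x_3^2 to the remainder.
  leading term x_3: no divisor's leading term divides it; move x_3 to the remainder.
  leading term 1: no divisor's leading term divides it; move 1 to the remainder.
  remainder 2x_2^2 - x_3^2 + x_3 + 1 ≠ 0; add g_3 = 2x_2^2 - x_3^2 + x_3 + 1 to the basis.

S(f_1,g_3): leading monomials are coprime, so the S-polynomial reduces to 0 (Buchberger's first criterion).
S(f_2,g_3): leading monomials are coprime, so the S-polynomial reduces to 0 (Buchberger's first criterion).
Every S-polynomial of the final basis reduces to 0, so we have a Gröbner basis.
Inter-reduce: drop elements whose leading term is divisible by another's, tail-reduce, and make monic.

G = {x_1 - x_3 - 2, x_2^2 + 3x_3^2 - 3x_3 - 3}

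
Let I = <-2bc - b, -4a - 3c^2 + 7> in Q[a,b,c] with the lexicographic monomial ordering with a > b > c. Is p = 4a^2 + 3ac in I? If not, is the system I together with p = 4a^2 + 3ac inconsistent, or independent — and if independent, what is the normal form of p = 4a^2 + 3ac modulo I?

First compute the reduced Gröbner basis of I by Buchberger's algorithm.
f_1 = -2bc - b, LT = bc.
f_2 = -4a - 3c^2 + 7, LT = a.

The S-polynomials (S(f_1,f_2)) all reduce to 0 modulo the current basis, so we have a Gröbner basis.
Inter-reduce: drop elements whose leading term is divisible by another's, tail-reduce, and make monic.
Reduced Gröbner basis: {a + 3/4c^2 - 7/4, bc + 1/2b}.
Label its elements g_1 = a + 3/4c^2 - 7/4, g_2 = bc + 1/2b.

Reduce p = 4a^2 + 3ac modulo G:
  leading term a^2: subtract (4a)·g_1 from 4a^2 + 3ac → -3ac^2 + 3ac + 7a
  leading term ac^2: subtract (-3c^2)·g_1 from -3ac^2 + 3ac + 7a → 3ac + 7a + 9/4c^4 - 21/4c^2
  leading term ac: subtract (3c)·g_1 from 3ac + 7a + 9/4c^4 - 21/4c^2 → 7a + 9/4c^4 - 9/4c^3 - 21/4c^2 + 21/4c
  leading term a: subtract (7)·g_1 from 7a + 9/4c^4 - 9/4c^3 - 21/4c^2 + 21/4c → 9/4c^4 - 9/4c^3 - 21/2c^2 + 21/4c + 49/4
  leading term c^4: no divisor's leading term divides it; move 9/4c^4 to the remainder.
  leading term c^3: no divisor's leading term divides it; move -9/4c^3 to the remainder.
  leading term c^2: no divisor's leading term divides it; move -21/2c^2 to the remainder.
  leading term c: no divisor's leading term divides it; move 21/4c to the remainder.
  leading term 1: no divisor's leading term divides it; move 49/4 to the remainder.
  normal form = 9/4c^4 - 9/4c^3 - 21/2c^2 + 21/4c + 49/4.
The normal form is nonzero, so p ∉ I. Since p minus its normal form lies in I, I + (p) = I + (r) where r = 9/4c^4 - 9/4c^3 - 21/2c^2 + 21/4c + 49/4; decide whether this ideal is the whole ring.
Run Buchberger on G together with r (pairs among the g_i already reduce to 0 since G is a Gröbner basis):
g_1 = a + 3/4c^2 - 7/4, LT = a.
g_2 = bc + 1/2b, LT = bc.
r = 9/4c^4 - 9/4c^3 - 21/2c^2 + 21/4c + 49/4, LT = c^4.

S(g_2,r): lcm = bc^4. S = 3/2bc^3 + 14/3bc^2 - 7/3bc - 49/9b.
  leading term bc^3: subtract (3/2c^2)·g_2 from 3/2bc^3 + 14/3bc^2 - 7/3bc - 49/9b → 47/12bc^2 - 7/3bc - 49/9b
  leading term bc^2: subtract (47/12c)·g_2 from 47/12bc^2 - 7/3bc - 49/9b → -103/24bc - 49/9b
  leading term bc: subtract (-103/24)·g_2 from -103/24bc - 49/9b → -475/144b
  leading term b: no divisor's leading term divides it; move -475/144b to the remainder.
  remainder -475/144b ≠ 0; add m_4 = -475/144b to the basis.

The other S-polynomials (S(g_1,g_2), S(g_1,r), S(g_1,m_4), S(g_2,m_4), S(r,m_4)) all reduce to 0 modulo the current basis, so we have a Gröbner basis.
Inter-reduce: drop elements whose leading term is divisible by another's, tail-reduce, and make monic.
Reduced Gröbner basis: {a + 3/4c^2 - 7/4, b, c^4 - c^3 - 14/3c^2 + 7/3c + 49/9}.
The reduced Gröbner basis of I + (p) is {a + 3/4c^2 - 7/4, b, c^4 - c^3 - 14/3c^2 + 7/3c + 49/9} ≠ {1}, a proper ideal, so the enlarged system stays consistent: p is independent of I, with normal form 9/4c^4 - 9/4c^3 - 21/2c^2 + 21/4c + 49/4.

4a^2 + 3ac is independent of I; its normal form modulo I is 9/4c^4 - 9/4c^3 - 21/2c^2 + 21/4c + 49/4.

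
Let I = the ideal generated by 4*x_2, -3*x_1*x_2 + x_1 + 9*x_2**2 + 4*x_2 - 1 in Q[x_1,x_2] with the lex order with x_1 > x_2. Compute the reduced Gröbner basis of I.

f_1 = 4*x_2, LT = x_2.
f_2 = -3*x_1*x_2 + x_1 + 9*x_2**2 + 4*x_2 - 1, LT = x_1*x_2.

S(f_1,f_2): lcm = x_1*x_2. S = 1/3*x_1 + 3*x_2**2 + 4/3*x_2 - 1/3.
  leading term x_1: no divisor's leading term divides it; move 1/3*x_1 to the remainder.
  leading term x_2**2: subtract (3/4*x_2)·f_1 from 3*x_2**2 + 4/3*x_2 - 1/3 → 4/3*x_2 - 1/3
  leading term x_2: subtract (1/3)·f_1 from 4/3*x_2 - 1/3 → -1/3
  leading term 1: no divisor's leading term divides it; move -1/3 to the remainder.
  remainder 1/3*x_1 - 1/3 ≠ 0; add g_3 = 1/3*x_1 - 1/3 to the basis.

The other S-polynomials (S(f_1,g_3), S(f_2,g_3)) all reduce to 0 modulo the current basis, so we have a Gröbner basis.
Inter-reduce: drop elements whose leading term is divisible by another's, tail-reduce, and make monic.

G = {x_1 - 1, x_2}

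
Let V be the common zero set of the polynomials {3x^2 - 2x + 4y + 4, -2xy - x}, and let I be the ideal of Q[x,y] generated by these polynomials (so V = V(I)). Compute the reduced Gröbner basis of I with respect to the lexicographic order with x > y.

G = {x^2 - 2/3x + 4/3y + 4/3, xy + 1/2x, y^2 + 3/2y + 1/2}

f_1 = 3x^2 - 2x + 4y + 4, LT = x^2.
f_2 = -2xy - x, LT = xy.

S(f_1,f_2): lcm = x^2y. S = -1/2x^2 - 2/3xy + 4/3y^2 + 4/3y.
  leading term x^2: subtract (-1/6)·f_1 from -1/2x^2 - 2/3xy + 4/3y^2 + 4/3y → -2/3xy - 1/3x + 4/3y^2 + 2y + 2/3
  leading term xy: subtract (1/3)·f_2 from -2/3xy - 1/3x + 4/3y^2 + 2y + 2/3 → 4/3y^2 + 2y + 2/3
  leading term y^2: no divisor's leading term divides it; move 4/3y^2 to the remainder.
  leading term y: no divisor's leading term divides it; move 2y to the remainder.
  leading term 1: no divisor's leading term divides it; move 2/3 to the remainder.
  remainder 4/3y^2 + 2y + 2/3 ≠ 0; add g_3 = 4/3y^2 + 2y + 2/3 to the basis.

The other S-polynomials (S(f_1,g_3), S(f_2,g_3)) all reduce to 0 modulo the current basis, so we have a Gröbner basis.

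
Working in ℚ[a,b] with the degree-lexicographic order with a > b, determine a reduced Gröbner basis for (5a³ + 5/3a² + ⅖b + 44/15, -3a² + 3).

G = {b² + 23b - 24, a + 2/25b + 23/25}

This is the nonlinear analogue of row-reducing a linear system.

f_1 = 5a³ + 5/3a² + ⅖b + 44/15, LT = a³.
f_2 = -3a² + 3, LT = a².

S(f_1,f_2): lcm = a³. S = ⅓a² + a + 2/25b + 44/75.
  leading term a²: subtract (-1/9)·f_2 from ⅓a² + a + 2/25b + 44/75 → a + 2/25b + 23/25
  leading term a: no divisor's leading term divides it; move a to the remainder.
  leading term b: no divisor's leading term divides it; move 2/25b to the remainder.
  leading term 1: no divisor's leading term divides it; move 23/25 to the remainder.
  remainder a + 2/25b + 23/25 ≠ 0; add g_3 = a + 2/25b + 23/25 to the basis.

S(f_1,g_3): lcm = a³. S = -2/25a²b - 44/75a² + 2/25b + 44/75.
  leading term a²b: subtract (2/75b)·f_2 from -2/25a²b - 44/75a² + 2/25b + 44/75 → -44/75a² + 44/75
  leading term a²: subtract (44/225)·f_2 from -44/75a² + 44/75 → 0
  remainder 0.

S(f_2,g_3): lcm = a². S = -2/25ab - 23/25a - 1.
  leading term ab: subtract (-2/25b)·g_3 from -2/25ab - 23/25a - 1 → 4/625b² - 23/25a + 46/625b - 1
  leading term b²: no divisor's leading term divides it; move 4/625b² to the remainder.
  leading term a: subtract (-23/25)·g_3 from -23/25a + 46/625b - 1 → 92/625b - 96/625
  leading term b: no divisor's leading term divides it; move 92/625b to the remainder.
  leading term 1: no divisor's leading term divides it; move -96/625 to the remainder.
  remainder 4/625b² + 92/625b - 96/625 ≠ 0; add g_4 = 4/625b² + 92/625b - 96/625 to the basis.

S(f_1,g_4): leading monomials are coprime, so the S-polynomial reduces to 0 (Buchberger's first criterion).
S(f_2,g_4): leading monomials are coprime, so the S-polynomial reduces to 0 (Buchberger's first criterion).
S(g_3,g_4): leading monomials are coprime, so the S-polynomial reduces to 0 (Buchberger's first criterion).
Every S-polynomial of the final basis reduces to 0, so we have a Gröbner basis.
Inter-reduce: drop elements whose leading term is divisible by another's, tail-reduce, and make monic.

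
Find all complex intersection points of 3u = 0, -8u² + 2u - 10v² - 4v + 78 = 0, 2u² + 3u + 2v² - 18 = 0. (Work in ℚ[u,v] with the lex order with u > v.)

{(0, -3)}

Compute a lex Gröbner basis by Buchberger's algorithm.
f_1 = 3u, LT = u.
f_2 = -8u² + 2u - 10v² - 4v + 78, LT = u².
f_3 = 2u² + 3u + 2v² - 18, LT = u².

S(f_1,f_2): lcm = u². S = ¼u - 5/4v² - ½v + 39/4.
  reduce S modulo (f_1, f_2, f_3):
  remainder -5/4v² - ½v + 39/4 ≠ 0; add h_4 = -5/4v² - ½v + 39/4 to the basis.

S(f_1,f_3): lcm = u². S = -3/2u - v² + 9.
  reduce S modulo (f_1, f_2, f_3, h_4):
  remainder ⅖v + 6/5 ≠ 0; add h_5 = ⅖v + 6/5 to the basis.

The other S-polynomials (S(f_2,f_3), S(f_1,h_4), S(f_2,h_4), S(f_3,h_4), S(f_1,h_5), S(f_2,h_5), S(f_3,h_5), S(h_4,h_5)) all reduce to 0 modulo the current basis, so we have a Gröbner basis.
Inter-reduce: drop elements whose leading term is divisible by another's, tail-reduce, and make monic.
Reduced Gröbner basis: {u, v + 3}.

From the last basis element, v + 3 = 0, so v takes values in {-3}. Each choice, substituted upward through the basis, yields the corresponding point(s) of the solution set.
  v = -3: the earlier basis element becomes u = 0, giving u = 0 — point (0, -3).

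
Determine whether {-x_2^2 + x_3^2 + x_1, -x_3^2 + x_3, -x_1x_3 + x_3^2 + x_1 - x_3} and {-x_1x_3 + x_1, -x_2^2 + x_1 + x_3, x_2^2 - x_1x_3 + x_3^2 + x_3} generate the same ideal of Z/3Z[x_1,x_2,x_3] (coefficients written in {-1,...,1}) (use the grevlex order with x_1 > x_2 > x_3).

Equality of ideals is decidable: compute both reduced Gröbner bases (unique for the ordering) and check whether they agree.
Buchberger on the first generating set:
f_1 = -x_2^2 + x_3^2 + x_1, LT = x_2^2.
f_2 = -x_3^2 + x_3, LT = x_3^2.
f_3 = -x_1x_3 + x_3^2 + x_1 - x_3, LT = x_1x_3.

S(f_1,f_2): leading monomials are coprime, so the S-polynomial reduces to 0 (Buchberger's first criterion).
S(f_1,f_3): leading monomials are coprime, so the S-polynomial reduces to 0 (Buchberger's first criterion).
S(f_2,f_3): lcm = x_1x_3^2. S = x_3^3 - x_3^2.
  leading term x_3^3: subtract (-x_3)·f_2 from x_3^3 - x_3^2 → 0
  remainder 0.

Every S-polynomial of the final basis reduces to 0, so we have a Gröbner basis.
Inter-reduce: drop elements whose leading term is divisible by another's, tail-reduce, and make monic.
Reduced Gröbner basis: {x_2^2 - x_1 - x_3, x_1x_3 - x_1, x_3^2 - x_3}.

Buchberger on the second generating set:
h_1 = -x_1x_3 + x_1, LT = x_1x_3.
h_2 = -x_2^2 + x_1 + x_3, LT = x_2^2.
h_3 = x_2^2 - x_1x_3 + x_3^2 + x_3, LT = x_2^2.

S(h_1,h_2): leading monomials are coprime, so the S-polynomial reduces to 0 (Buchberger's first criterion).
S(h_1,h_3): leading monomials are coprime, so the S-polynomial reduces to 0 (Buchberger's first criterion).
S(h_2,h_3): lcm = x_2^2. S = x_1x_3 - x_3^2 - x_1 + x_3.
  leading term x_1x_3: subtract (-1)·h_1 from x_1x_3 - x_3^2 - x_1 + x_3 → -x_3^2 + x_3
  leading term x_3^2: no divisor's leading term divides it; move -x_3^2 to the remainder.
  leading term x_3: no divisor's leading term divides it; move x_3 to the remainder.
  remainder -x_3^2 + x_3 ≠ 0; add k_4 = -x_3^2 + x_3 to the basis.

S(h_1,k_4): lcm = x_1x_3^2. S = 0.
  remainder 0.

S(h_2,k_4): leading monomials are coprime, so the S-polynomial reduces to 0 (Buchberger's first criterion).
S(h_3,k_4): leading monomials are coprime, so the S-polynomial reduces to 0 (Buchberger's first criterion).
Every S-polynomial of the final basis reduces to 0, so we have a Gröbner basis.
Inter-reduce: drop elements whose leading term is divisible by another's, tail-reduce, and make monic.
Reduced Gröbner basis: {x_2^2 - x_1 - x_3, x_1x_3 - x_1, x_3^2 - x_3}.

These coincide, so the ideals are equal.
The same test decides containment: I ⊆ J iff every generator of I reduces to 0 modulo a Gröbner basis of J.

Yes, the ideals are equal.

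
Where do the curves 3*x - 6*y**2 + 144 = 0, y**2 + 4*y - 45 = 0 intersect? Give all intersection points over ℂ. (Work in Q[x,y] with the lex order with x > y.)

Compute a lex Gröbner basis by Buchberger's algorithm.
f_1 = 3*x - 6*y**2 + 144, LT = x.
f_2 = y**2 + 4*y - 45, LT = y**2.

The S-polynomials (S(f_1,f_2)) all reduce to 0 modulo the current basis, so we have a Gröbner basis.
Inter-reduce: drop elements whose leading term is divisible by another's, tail-reduce, and make monic.
Reduced Gröbner basis: {x + 8*y - 42, y**2 + 4*y - 45}.

A lex Gröbner basis eliminates variables successively. Here y**2 + 4*y - 45 depends only on y, with roots {-9, 5}; lifting each root through the earlier basis elements recovers the full solutions.
  y = -9: the earlier basis element becomes x - 114 = 0, giving x = 114 — point (114, -9).
  y = 5: the earlier basis element becomes x - 2 = 0, giving x = 2 — point (2, 5).

{(114, -9), (2, 5)}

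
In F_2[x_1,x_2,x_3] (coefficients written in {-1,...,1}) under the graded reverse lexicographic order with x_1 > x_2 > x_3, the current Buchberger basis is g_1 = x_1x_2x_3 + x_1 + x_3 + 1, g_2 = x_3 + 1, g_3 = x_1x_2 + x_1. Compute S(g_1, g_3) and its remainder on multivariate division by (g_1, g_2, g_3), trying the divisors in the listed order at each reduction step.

S(g_1, g_3) = x_1x_3 + x_1 + x_3 + 1; remainder on division = 0.

lcm(LM(g_1), LM(g_3)) = x_1x_2x_3.
S = (lcm/LT(g_1))·g_1 − (lcm/LT(g_3))·g_3 = x_1x_3 + x_1 + x_3 + 1.
Reduce S modulo (g_1, g_2, g_3) in that order:
  leading term x_1x_3: subtract (x_1)·g_2 from x_1x_3 + x_1 + x_3 + 1 → x_3 + 1
  leading term x_3: subtract (1)·g_2 from x_3 + 1 → 0
The remainder is 0, so this S-polynomial contributes no new basis element.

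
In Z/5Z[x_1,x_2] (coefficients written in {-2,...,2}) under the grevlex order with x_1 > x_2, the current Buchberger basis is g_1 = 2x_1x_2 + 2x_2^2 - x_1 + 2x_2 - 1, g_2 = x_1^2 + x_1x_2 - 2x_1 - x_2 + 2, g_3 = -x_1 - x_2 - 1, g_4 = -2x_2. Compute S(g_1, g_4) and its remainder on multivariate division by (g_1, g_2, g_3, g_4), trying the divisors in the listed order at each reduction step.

lcm(LM(g_1), LM(g_4)) = x_1x_2.
S = (lcm/LT(g_1))·g_1 − (lcm/LT(g_4))·g_4 = x_2^2 + 2x_1 + x_2 + 2.
Reduce S modulo (g_1, g_2, g_3, g_4) in that order:
  leading term x_2^2: subtract (2x_2)·g_4 from x_2^2 + 2x_1 + x_2 + 2 → 2x_1 + x_2 + 2
  leading term x_1: subtract (-2)·g_3 from 2x_1 + x_2 + 2 → -x_2
  leading term x_2: subtract (-2)·g_4 from -x_2 → 0
The remainder is 0, so this S-polynomial contributes no new basis element.
This is the inner loop of Buchberger's algorithm — each nonzero remainder becomes a new basis element.

S(g_1, g_4) = x_2^2 + 2x_1 + x_2 + 2; remainder on division = 0.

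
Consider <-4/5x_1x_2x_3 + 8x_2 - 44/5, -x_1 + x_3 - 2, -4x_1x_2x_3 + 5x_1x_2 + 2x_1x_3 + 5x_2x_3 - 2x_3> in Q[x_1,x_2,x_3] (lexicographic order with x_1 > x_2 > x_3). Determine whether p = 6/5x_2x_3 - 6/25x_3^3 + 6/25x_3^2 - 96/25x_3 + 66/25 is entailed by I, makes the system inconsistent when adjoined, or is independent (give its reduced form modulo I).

6/5x_2x_3 - 6/25x_3^3 + 6/25x_3^2 - 96/25x_3 + 66/25 lies in I (it reduces to 0).

First compute the reduced Gröbner basis of I by Buchberger's algorithm.
f_1 = -4/5x_1x_2x_3 + 8x_2 - 44/5, LT = x_1x_2x_3.
f_2 = -x_1 + x_3 - 2, LT = x_1.
f_3 = -4x_1x_2x_3 + 5x_1x_2 + 2x_1x_3 + 5x_2x_3 - 2x_3, LT = x_1x_2x_3.

S(f_1,f_2): lcm = x_1x_2x_3. S = x_2x_3^2 - 2x_2x_3 - 10x_2 + 11.
  reduce S modulo (f_1, f_2, f_3):
  remainder x_2x_3^2 - 2x_2x_3 - 10x_2 + 11 ≠ 0; add h_4 = x_2x_3^2 - 2x_2x_3 - 10x_2 + 11 to the basis.

S(f_1,f_3): lcm = x_1x_2x_3. S = 5/4x_1x_2 + 1/2x_1x_3 + 5/4x_2x_3 - 10x_2 - 1/2x_3 + 11.
  reduce S modulo (f_1, f_2, f_3, h_4):
  remainder 5/2x_2x_3 - 25/2x_2 + 1/2x_3^2 - 3/2x_3 + 11 ≠ 0; add h_5 = 5/2x_2x_3 - 25/2x_2 + 1/2x_3^2 - 3/2x_3 + 11 to the basis.

S(f_3,h_4): lcm = x_1x_2x_3^2. S = 3/4x_1x_2x_3 + 10x_1x_2 - 1/2x_1x_3^2 - 11x_1 - 5/4x_2x_3^2 + 1/2x_3^2.
  reduce S modulo (f_1, f_2, f_3, h_4, h_5):
  remainder 25/2x_2 - 1/2x_3^3 - 13/2x_3 - 11/2 ≠ 0; add h_6 = 25/2x_2 - 1/2x_3^3 - 13/2x_3 - 11/2 to the basis.

S(f_1,h_6): lcm = x_1x_2x_3. S = 1/25x_1x_3^4 + 13/25x_1x_3^2 + 11/25x_1x_3 - 10x_2 + 11.
  reduce S modulo (f_1, f_2, f_3, h_4, h_5, h_6):
  remainder 1/25x_3^5 - 2/25x_3^4 + 3/25x_3^3 - 3/5x_3^2 - 152/25x_3 + 33/5 ≠ 0; add h_7 = 1/25x_3^5 - 2/25x_3^4 + 3/25x_3^3 - 3/5x_3^2 - 152/25x_3 + 33/5 to the basis.

S(h_4,h_6): lcm = x_2x_3^2. S = -2x_2x_3 - 10x_2 + 1/25x_3^5 + 13/25x_3^3 + 11/25x_3^2 + 11.
  reduce S modulo (f_1, f_2, f_3, h_4, h_5, h_6, h_7):
  remainder 2/25x_3^4 - 2/5x_3^3 + 36/25x_3^2 - 138/25x_3 + 22/5 ≠ 0; add h_8 = 2/25x_3^4 - 2/5x_3^3 + 36/25x_3^2 - 138/25x_3 + 22/5 to the basis.

The other S-polynomials (S(f_2,f_3), S(f_1,h_4), S(f_2,h_4), S(f_1,h_5), S(f_2,h_5), S(f_3,h_5), S(h_4,h_5), S(f_2,h_6), S(f_3,h_6), S(h_5,h_6), S(f_1,h_7), S(f_2,h_7), S(f_3,h_7), S(h_4,h_7), S(h_5,h_7), S(h_6,h_7), S(f_1,h_8), S(f_2,h_8), S(f_3,h_8), S(h_4,h_8), S(h_5,h_8), S(h_6,h_8), S(h_7,h_8)) all reduce to 0 modulo the current basis, so we have a Gröbner basis.
Inter-reduce: drop elements whose leading term is divisible by another's, tail-reduce, and make monic.
Reduced Gröbner basis: {x_1 - x_3 + 2, x_2 - 1/25x_3^3 - 13/25x_3 - 11/25, x_3^4 - 5x_3^3 + 18x_3^2 - 69x_3 + 55}.
Label its elements g_1 = x_1 - x_3 + 2, g_2 = x_2 - 1/25x_3^3 - 13/25x_3 - 11/25, g_3 = x_3^4 - 5x_3^3 + 18x_3^2 - 69x_3 + 55.

Reduce p = 6/5x_2x_3 - 6/25x_3^3 + 6/25x_3^2 - 96/25x_3 + 66/25 modulo G:
  leading term x_2x_3: subtract (6/5x_3)·g_2 from 6/5x_2x_3 - 6/25x_3^3 + 6/25x_3^2 - 96/25x_3 + 66/25 → 6/125x_3^4 - 6/25x_3^3 + 108/125x_3^2 - 414/125x_3 + 66/25
  leading term x_3^4: subtract (6/125)·g_3 from 6/125x_3^4 - 6/25x_3^3 + 108/125x_3^2 - 414/125x_3 + 66/25 → 0
  normal form = 0.
Since the normal form is 0, p ∈ I.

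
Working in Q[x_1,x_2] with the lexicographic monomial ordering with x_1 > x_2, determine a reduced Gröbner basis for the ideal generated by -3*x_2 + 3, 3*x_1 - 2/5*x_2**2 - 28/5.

f_1 = -3*x_2 + 3, LT = x_2.
f_2 = 3*x_1 - 2/5*x_2**2 - 28/5, LT = x_1.

The S-polynomials (S(f_1,f_2)) all reduce to 0 modulo the current basis, so we have a Gröbner basis.

G = {x_1 - 2, x_2 - 1}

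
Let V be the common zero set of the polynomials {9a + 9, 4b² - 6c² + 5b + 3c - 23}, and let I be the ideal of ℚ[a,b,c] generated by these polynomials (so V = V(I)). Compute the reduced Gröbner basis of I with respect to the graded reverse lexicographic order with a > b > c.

f_1 = 9a + 9, LT = a.
f_2 = 4b² - 6c² + 5b + 3c - 23, LT = b².

The S-polynomials (S(f_1,f_2)) all reduce to 0 modulo the current basis, so we have a Gröbner basis.

G = {b² - 3/2c² + 5/4b + ¾c - 23/4, a + 1}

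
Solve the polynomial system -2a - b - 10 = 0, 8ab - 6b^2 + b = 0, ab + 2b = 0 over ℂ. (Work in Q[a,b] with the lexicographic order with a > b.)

Compute a lex Gröbner basis by Buchberger's algorithm.
f_1 = -2a - b - 10, LT = a.
f_2 = 8ab - 6b^2 + b, LT = ab.
f_3 = ab + 2b, LT = ab.

S(f_1,f_2): lcm = ab. S = 5/4b^2 + 39/8b.
  leading term b^2: no divisor's leading term divides it; move 5/4b^2 to the remainder.
  leading term b: no divisor's leading term divides it; move 39/8b to the remainder.
  remainder 5/4b^2 + 39/8b ≠ 0; add h_4 = 5/4b^2 + 39/8b to the basis.

S(f_1,f_3): lcm = ab. S = 1/2b^2 + 3b.
  leading term b^2: subtract (2/5)·h_4 from 1/2b^2 + 3b → 21/20b
  leading term b: no divisor's leading term divides it; move 21/20b to the remainder.
  remainder 21/20b ≠ 0; add h_5 = 21/20b to the basis.

The other S-polynomials (S(f_2,f_3), S(f_1,h_4), S(f_2,h_4), S(f_3,h_4), S(f_1,h_5), S(f_2,h_5), S(f_3,h_5), S(h_4,h_5)) all reduce to 0 modulo the current basis, so we have a Gröbner basis.
Inter-reduce: drop elements whose leading term is divisible by another's, tail-reduce, and make monic.
Reduced Gröbner basis: {a + 5, b}.

The lex basis is triangular: the last element involves only b. Solving b = 0 gives b ∈ {0}; substituting each value into the earlier elements determines the remaining variables.
  b = 0: the earlier basis element becomes a + 5 = 0, giving a = -5 — point (-5, 0).
A lex Gröbner basis triangularizes the system, enabling back-substitution.

{(-5, 0)}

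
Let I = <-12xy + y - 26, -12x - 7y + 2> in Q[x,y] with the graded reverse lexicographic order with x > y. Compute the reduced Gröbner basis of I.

G = {y^{2} - \tfrac{1}{7}y - \tfrac{26}{7}, x + \tfrac{7}{12}y - \tfrac{1}{6}}

f_1 = -12xy + y - 26, LT = xy.
f_2 = -12x - 7y + 2, LT = x.

S(f_1,f_2): lcm = xy. S = -\tfrac{7}{12}y^{2} + \tfrac{1}{12}y + \tfrac{13}{6}.
  reduce S modulo (f_1, f_2):
  remainder -\tfrac{7}{12}y^{2} + \tfrac{1}{12}y + \tfrac{13}{6} ≠ 0; add g_3 = -\tfrac{7}{12}y^{2} + \tfrac{1}{12}y + \tfrac{13}{6} to the basis.

The other S-polynomials (S(f_1,g_3), S(f_2,g_3)) all reduce to 0 modulo the current basis, so we have a Gröbner basis.
Inter-reduce: drop elements whose leading term is divisible by another's, tail-reduce, and make monic.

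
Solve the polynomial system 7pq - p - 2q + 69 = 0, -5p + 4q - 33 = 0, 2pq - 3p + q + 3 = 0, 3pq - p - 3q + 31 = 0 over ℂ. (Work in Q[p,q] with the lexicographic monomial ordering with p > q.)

{(-5, 2)}

Compute a lex Gröbner basis by Buchberger's algorithm.
f_1 = 7pq - p - 2q + 69, LT = pq.
f_2 = -5p + 4q - 33, LT = p.
f_3 = 2pq - 3p + q + 3, LT = pq.
f_4 = 3pq - p - 3q + 31, LT = pq.

S(f_1,f_2): lcm = pq. S = -\tfrac{1}{7}p + \tfrac{4}{5}q^{2} - \tfrac{241}{35}q + \tfrac{69}{7}.
  leading term p: subtract (\tfrac{1}{35})·f_2 from -\tfrac{1}{7}p + \tfrac{4}{5}q^{2} - \tfrac{241}{35}q + \tfrac{69}{7} → \tfrac{4}{5}q^{2} - 7q + \tfrac{54}{5}
  leading term q^{2}: no divisor's leading term divides it; move \tfrac{4}{5}q^{2} to the remainder.
  leading term q: no divisor's leading term divides it; move -7q to the remainder.
  leading term 1: no divisor's leading term divides it; move \tfrac{54}{5} to the remainder.
  remainder \tfrac{4}{5}q^{2} - 7q + \tfrac{54}{5} ≠ 0; add h_5 = \tfrac{4}{5}q^{2} - 7q + \tfrac{54}{5} to the basis.

S(f_1,f_3): lcm = pq. S = \tfrac{19}{14}p - \tfrac{11}{14}q + \tfrac{117}{14}.
  leading term p: subtract (-\tfrac{19}{70})·f_2 from \tfrac{19}{14}p - \tfrac{11}{14}q + \tfrac{117}{14} → \tfrac{3}{10}q - \tfrac{3}{5}
  leading term q: no divisor's leading term divides it; move \tfrac{3}{10}q to the remainder.
  leading term 1: no divisor's leading term divides it; move -\tfrac{3}{5} to the remainder.
  remainder \tfrac{3}{10}q - \tfrac{3}{5} ≠ 0; add h_6 = \tfrac{3}{10}q - \tfrac{3}{5} to the basis.

The other S-polynomials (S(f_1,f_4), S(f_2,f_3), S(f_2,f_4), S(f_3,f_4), S(f_1,h_5), S(f_2,h_5), S(f_3,h_5), S(f_4,h_5), S(f_1,h_6), S(f_2,h_6), S(f_3,h_6), S(f_4,h_6), S(h_5,h_6)) all reduce to 0 modulo the current basis, so we have a Gröbner basis.
Inter-reduce: drop elements whose leading term is divisible by another's, tail-reduce, and make monic.
Reduced Gröbner basis: {p + 5, q - 2}.

Since the basis is lex-ordered, q - 2 is univariate in q. Its roots are {2}. Back-substituting each root into the other basis elements fixes the other coordinates.
  q = 2: the earlier basis element becomes p + 5 = 0, giving p = -5 — point (-5, 2).
Each listed point satisfies every original equation (direct substitution).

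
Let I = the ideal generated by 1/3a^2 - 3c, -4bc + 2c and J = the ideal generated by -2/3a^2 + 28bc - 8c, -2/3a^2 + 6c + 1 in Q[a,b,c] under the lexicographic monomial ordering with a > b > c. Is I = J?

No, the ideals differ.

Since reduced Gröbner bases are canonical representatives of ideals under a given ordering, it suffices to compute and compare them.
Buchberger on the first generating set:
f_1 = 1/3a^2 - 3c, LT = a^2.
f_2 = -4bc + 2c, LT = bc.

The S-polynomials (S(f_1,f_2)) all reduce to 0 modulo the current basis, so we have a Gröbner basis.
Inter-reduce: drop elements whose leading term is divisible by another's, tail-reduce, and make monic.
Reduced Gröbner basis: {a^2 - 9c, bc - 1/2c}.

Buchberger on the second generating set:
h_1 = -2/3a^2 + 28bc - 8c, LT = a^2.
h_2 = -2/3a^2 + 6c + 1, LT = a^2.

S(h_1,h_2): lcm = a^2. S = -42bc + 21c + 3/2.
  leading term bc: no divisor's leading term divides it; move -42bc to the remainder.
  leading term c: no divisor's leading term divides it; move 21c to the remainder.
  leading term 1: no divisor's leading term divides it; move 3/2 to the remainder.
  remainder -42bc + 21c + 3/2 ≠ 0; add k_3 = -42bc + 21c + 3/2 to the basis.

The other S-polynomials (S(h_1,k_3), S(h_2,k_3)) all reduce to 0 modulo the current basis, so we have a Gröbner basis.
Inter-reduce: drop elements whose leading term is divisible by another's, tail-reduce, and make monic.
Reduced Gröbner basis: {a^2 - 9c - 3/2, bc - 1/2c - 1/28}.

Since the reduced bases disagree, the two ideals are not the same.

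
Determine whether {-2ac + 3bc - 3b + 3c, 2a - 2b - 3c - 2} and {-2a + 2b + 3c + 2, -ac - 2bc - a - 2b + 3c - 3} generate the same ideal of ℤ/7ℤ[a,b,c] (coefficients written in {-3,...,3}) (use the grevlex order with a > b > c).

For a fixed monomial order, each ideal has a unique reduced Gröbner basis; comparing bases decides equality.
Buchberger on the first generating set:
f_1 = -2ac + 3bc - 3b + 3c, LT = ac.
f_2 = 2a - 2b - 3c - 2, LT = a.

S(f_1,f_2): lcm = ac. S = 3bc - 2c² - 2b + 3c.
  leading term bc: no divisor's leading term divides it; move 3bc to the remainder.
  leading term c²: no divisor's leading term divides it; move -2c² to the remainder.
  leading term b: no divisor's leading term divides it; move -2b to the remainder.
  leading term c: no divisor's leading term divides it; move 3c to the remainder.
  remainder 3bc - 2c² - 2b + 3c ≠ 0; add g_3 = 3bc - 2c² - 2b + 3c to the basis.

The other S-polynomials (S(f_1,g_3), S(f_2,g_3)) all reduce to 0 modulo the current basis, so we have a Gröbner basis.
Inter-reduce: drop elements whose leading term is divisible by another's, tail-reduce, and make monic.
Reduced Gröbner basis: {bc - 3c² - 3b + c, a - b + 2c - 1}.

Buchberger on the second generating set:
h_1 = -2a + 2b + 3c + 2, LT = a.
h_2 = -ac - 2bc - a - 2b + 3c - 3, LT = ac.

S(h_1,h_2): lcm = ac. S = -3bc + 2c² - a - 2b + 2c - 3.
  leading term bc: no divisor's leading term divides it; move -3bc to the remainder.
  leading term c²: no divisor's leading term divides it; move 2c² to the remainder.
  leading term a: subtract (-3)·h_1 from -a - 2b + 2c - 3 → -3b - 3c + 3
  leading term b: no divisor's leading term divides it; move -3b to the remainder.
  leading term c: no divisor's leading term divides it; move -3c to the remainder.
  leading term 1: no divisor's leading term divides it; move 3 to the remainder.
  remainder -3bc + 2c² - 3b - 3c + 3 ≠ 0; add k_3 = -3bc + 2c² - 3b - 3c + 3 to the basis.

The other S-polynomials (S(h_1,k_3), S(h_2,k_3)) all reduce to 0 modulo the current basis, so we have a Gröbner basis.
Inter-reduce: drop elements whose leading term is divisible by another's, tail-reduce, and make monic.
Reduced Gröbner basis: {bc - 3c² + b + c - 1, a - b + 2c - 1}.

These differ, so the ideals are not equal.
The choice of monomial ordering does not affect the verdict — as long as both bases are computed under the same ordering, their equality decides ideal equality.

No, the ideals differ.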